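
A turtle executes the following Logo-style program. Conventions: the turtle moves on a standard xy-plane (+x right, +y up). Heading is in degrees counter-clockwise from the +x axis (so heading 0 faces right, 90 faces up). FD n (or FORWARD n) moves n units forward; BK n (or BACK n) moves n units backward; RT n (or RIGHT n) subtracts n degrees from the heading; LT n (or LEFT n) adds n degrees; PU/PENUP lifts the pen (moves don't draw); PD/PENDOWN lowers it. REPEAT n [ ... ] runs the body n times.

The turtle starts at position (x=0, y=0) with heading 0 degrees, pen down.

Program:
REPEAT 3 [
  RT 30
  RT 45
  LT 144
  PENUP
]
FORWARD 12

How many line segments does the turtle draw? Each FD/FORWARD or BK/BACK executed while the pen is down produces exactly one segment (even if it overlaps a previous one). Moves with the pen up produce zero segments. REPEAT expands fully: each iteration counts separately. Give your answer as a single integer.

Executing turtle program step by step:
Start: pos=(0,0), heading=0, pen down
REPEAT 3 [
  -- iteration 1/3 --
  RT 30: heading 0 -> 330
  RT 45: heading 330 -> 285
  LT 144: heading 285 -> 69
  PU: pen up
  -- iteration 2/3 --
  RT 30: heading 69 -> 39
  RT 45: heading 39 -> 354
  LT 144: heading 354 -> 138
  PU: pen up
  -- iteration 3/3 --
  RT 30: heading 138 -> 108
  RT 45: heading 108 -> 63
  LT 144: heading 63 -> 207
  PU: pen up
]
FD 12: (0,0) -> (-10.692,-5.448) [heading=207, move]
Final: pos=(-10.692,-5.448), heading=207, 0 segment(s) drawn
Segments drawn: 0

Answer: 0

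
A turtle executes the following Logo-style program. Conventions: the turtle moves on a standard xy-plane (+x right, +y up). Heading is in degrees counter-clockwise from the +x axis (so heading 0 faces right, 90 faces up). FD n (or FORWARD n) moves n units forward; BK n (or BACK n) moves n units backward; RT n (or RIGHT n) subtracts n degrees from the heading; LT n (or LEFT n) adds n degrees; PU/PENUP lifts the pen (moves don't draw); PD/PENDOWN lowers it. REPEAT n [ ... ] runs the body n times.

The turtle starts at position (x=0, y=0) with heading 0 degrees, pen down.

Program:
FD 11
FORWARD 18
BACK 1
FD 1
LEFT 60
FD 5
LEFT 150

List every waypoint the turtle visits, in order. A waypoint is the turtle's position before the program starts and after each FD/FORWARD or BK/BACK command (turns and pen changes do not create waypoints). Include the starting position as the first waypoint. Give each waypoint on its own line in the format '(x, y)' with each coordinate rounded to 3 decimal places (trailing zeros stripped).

Answer: (0, 0)
(11, 0)
(29, 0)
(28, 0)
(29, 0)
(31.5, 4.33)

Derivation:
Executing turtle program step by step:
Start: pos=(0,0), heading=0, pen down
FD 11: (0,0) -> (11,0) [heading=0, draw]
FD 18: (11,0) -> (29,0) [heading=0, draw]
BK 1: (29,0) -> (28,0) [heading=0, draw]
FD 1: (28,0) -> (29,0) [heading=0, draw]
LT 60: heading 0 -> 60
FD 5: (29,0) -> (31.5,4.33) [heading=60, draw]
LT 150: heading 60 -> 210
Final: pos=(31.5,4.33), heading=210, 5 segment(s) drawn
Waypoints (6 total):
(0, 0)
(11, 0)
(29, 0)
(28, 0)
(29, 0)
(31.5, 4.33)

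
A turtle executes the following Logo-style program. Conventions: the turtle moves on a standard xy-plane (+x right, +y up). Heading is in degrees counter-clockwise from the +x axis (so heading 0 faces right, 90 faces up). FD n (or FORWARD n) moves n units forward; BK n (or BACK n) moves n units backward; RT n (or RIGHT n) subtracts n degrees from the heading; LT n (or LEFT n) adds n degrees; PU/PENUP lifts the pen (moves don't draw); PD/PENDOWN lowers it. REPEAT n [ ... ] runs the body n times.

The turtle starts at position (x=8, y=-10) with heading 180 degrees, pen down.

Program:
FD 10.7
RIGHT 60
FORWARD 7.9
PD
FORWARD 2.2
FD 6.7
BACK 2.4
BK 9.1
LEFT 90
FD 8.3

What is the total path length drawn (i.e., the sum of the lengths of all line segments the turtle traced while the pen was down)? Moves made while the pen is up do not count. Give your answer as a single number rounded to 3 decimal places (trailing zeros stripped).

Answer: 47.3

Derivation:
Executing turtle program step by step:
Start: pos=(8,-10), heading=180, pen down
FD 10.7: (8,-10) -> (-2.7,-10) [heading=180, draw]
RT 60: heading 180 -> 120
FD 7.9: (-2.7,-10) -> (-6.65,-3.158) [heading=120, draw]
PD: pen down
FD 2.2: (-6.65,-3.158) -> (-7.75,-1.253) [heading=120, draw]
FD 6.7: (-7.75,-1.253) -> (-11.1,4.549) [heading=120, draw]
BK 2.4: (-11.1,4.549) -> (-9.9,2.471) [heading=120, draw]
BK 9.1: (-9.9,2.471) -> (-5.35,-5.41) [heading=120, draw]
LT 90: heading 120 -> 210
FD 8.3: (-5.35,-5.41) -> (-12.538,-9.56) [heading=210, draw]
Final: pos=(-12.538,-9.56), heading=210, 7 segment(s) drawn

Segment lengths:
  seg 1: (8,-10) -> (-2.7,-10), length = 10.7
  seg 2: (-2.7,-10) -> (-6.65,-3.158), length = 7.9
  seg 3: (-6.65,-3.158) -> (-7.75,-1.253), length = 2.2
  seg 4: (-7.75,-1.253) -> (-11.1,4.549), length = 6.7
  seg 5: (-11.1,4.549) -> (-9.9,2.471), length = 2.4
  seg 6: (-9.9,2.471) -> (-5.35,-5.41), length = 9.1
  seg 7: (-5.35,-5.41) -> (-12.538,-9.56), length = 8.3
Total = 47.3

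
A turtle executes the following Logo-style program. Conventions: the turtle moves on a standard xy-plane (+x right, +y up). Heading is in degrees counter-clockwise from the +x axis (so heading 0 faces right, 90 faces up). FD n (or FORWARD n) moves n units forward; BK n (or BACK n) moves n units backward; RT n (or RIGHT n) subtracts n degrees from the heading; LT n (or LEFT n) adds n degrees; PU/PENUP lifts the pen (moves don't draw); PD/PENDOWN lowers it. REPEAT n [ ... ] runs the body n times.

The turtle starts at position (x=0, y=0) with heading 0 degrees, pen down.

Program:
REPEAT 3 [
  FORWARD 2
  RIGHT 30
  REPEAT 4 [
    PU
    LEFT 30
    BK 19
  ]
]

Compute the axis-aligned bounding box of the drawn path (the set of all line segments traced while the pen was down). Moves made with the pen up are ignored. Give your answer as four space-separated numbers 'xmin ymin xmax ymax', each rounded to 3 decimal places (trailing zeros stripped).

Answer: 0 0 2 0

Derivation:
Executing turtle program step by step:
Start: pos=(0,0), heading=0, pen down
REPEAT 3 [
  -- iteration 1/3 --
  FD 2: (0,0) -> (2,0) [heading=0, draw]
  RT 30: heading 0 -> 330
  REPEAT 4 [
    -- iteration 1/4 --
    PU: pen up
    LT 30: heading 330 -> 0
    BK 19: (2,0) -> (-17,0) [heading=0, move]
    -- iteration 2/4 --
    PU: pen up
    LT 30: heading 0 -> 30
    BK 19: (-17,0) -> (-33.454,-9.5) [heading=30, move]
    -- iteration 3/4 --
    PU: pen up
    LT 30: heading 30 -> 60
    BK 19: (-33.454,-9.5) -> (-42.954,-25.954) [heading=60, move]
    -- iteration 4/4 --
    PU: pen up
    LT 30: heading 60 -> 90
    BK 19: (-42.954,-25.954) -> (-42.954,-44.954) [heading=90, move]
  ]
  -- iteration 2/3 --
  FD 2: (-42.954,-44.954) -> (-42.954,-42.954) [heading=90, move]
  RT 30: heading 90 -> 60
  REPEAT 4 [
    -- iteration 1/4 --
    PU: pen up
    LT 30: heading 60 -> 90
    BK 19: (-42.954,-42.954) -> (-42.954,-61.954) [heading=90, move]
    -- iteration 2/4 --
    PU: pen up
    LT 30: heading 90 -> 120
    BK 19: (-42.954,-61.954) -> (-33.454,-78.409) [heading=120, move]
    -- iteration 3/4 --
    PU: pen up
    LT 30: heading 120 -> 150
    BK 19: (-33.454,-78.409) -> (-17,-87.909) [heading=150, move]
    -- iteration 4/4 --
    PU: pen up
    LT 30: heading 150 -> 180
    BK 19: (-17,-87.909) -> (2,-87.909) [heading=180, move]
  ]
  -- iteration 3/3 --
  FD 2: (2,-87.909) -> (0,-87.909) [heading=180, move]
  RT 30: heading 180 -> 150
  REPEAT 4 [
    -- iteration 1/4 --
    PU: pen up
    LT 30: heading 150 -> 180
    BK 19: (0,-87.909) -> (19,-87.909) [heading=180, move]
    -- iteration 2/4 --
    PU: pen up
    LT 30: heading 180 -> 210
    BK 19: (19,-87.909) -> (35.454,-78.409) [heading=210, move]
    -- iteration 3/4 --
    PU: pen up
    LT 30: heading 210 -> 240
    BK 19: (35.454,-78.409) -> (44.954,-61.954) [heading=240, move]
    -- iteration 4/4 --
    PU: pen up
    LT 30: heading 240 -> 270
    BK 19: (44.954,-61.954) -> (44.954,-42.954) [heading=270, move]
  ]
]
Final: pos=(44.954,-42.954), heading=270, 1 segment(s) drawn

Segment endpoints: x in {0, 2}, y in {0}
xmin=0, ymin=0, xmax=2, ymax=0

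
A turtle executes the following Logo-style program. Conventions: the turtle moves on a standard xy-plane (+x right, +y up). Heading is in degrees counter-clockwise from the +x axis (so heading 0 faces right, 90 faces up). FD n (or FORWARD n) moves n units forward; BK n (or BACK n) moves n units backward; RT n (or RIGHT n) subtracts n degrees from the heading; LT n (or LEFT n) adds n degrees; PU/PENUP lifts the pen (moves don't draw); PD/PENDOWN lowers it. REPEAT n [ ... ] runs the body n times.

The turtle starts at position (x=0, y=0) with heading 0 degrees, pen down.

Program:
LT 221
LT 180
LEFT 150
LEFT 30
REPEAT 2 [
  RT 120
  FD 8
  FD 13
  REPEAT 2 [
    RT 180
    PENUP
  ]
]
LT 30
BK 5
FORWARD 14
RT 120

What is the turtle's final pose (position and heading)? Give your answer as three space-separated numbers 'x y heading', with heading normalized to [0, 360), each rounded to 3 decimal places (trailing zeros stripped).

Executing turtle program step by step:
Start: pos=(0,0), heading=0, pen down
LT 221: heading 0 -> 221
LT 180: heading 221 -> 41
LT 150: heading 41 -> 191
LT 30: heading 191 -> 221
REPEAT 2 [
  -- iteration 1/2 --
  RT 120: heading 221 -> 101
  FD 8: (0,0) -> (-1.526,7.853) [heading=101, draw]
  FD 13: (-1.526,7.853) -> (-4.007,20.614) [heading=101, draw]
  REPEAT 2 [
    -- iteration 1/2 --
    RT 180: heading 101 -> 281
    PU: pen up
    -- iteration 2/2 --
    RT 180: heading 281 -> 101
    PU: pen up
  ]
  -- iteration 2/2 --
  RT 120: heading 101 -> 341
  FD 8: (-4.007,20.614) -> (3.557,18.01) [heading=341, move]
  FD 13: (3.557,18.01) -> (15.849,13.777) [heading=341, move]
  REPEAT 2 [
    -- iteration 1/2 --
    RT 180: heading 341 -> 161
    PU: pen up
    -- iteration 2/2 --
    RT 180: heading 161 -> 341
    PU: pen up
  ]
]
LT 30: heading 341 -> 11
BK 5: (15.849,13.777) -> (10.941,12.823) [heading=11, move]
FD 14: (10.941,12.823) -> (24.684,15.495) [heading=11, move]
RT 120: heading 11 -> 251
Final: pos=(24.684,15.495), heading=251, 2 segment(s) drawn

Answer: 24.684 15.495 251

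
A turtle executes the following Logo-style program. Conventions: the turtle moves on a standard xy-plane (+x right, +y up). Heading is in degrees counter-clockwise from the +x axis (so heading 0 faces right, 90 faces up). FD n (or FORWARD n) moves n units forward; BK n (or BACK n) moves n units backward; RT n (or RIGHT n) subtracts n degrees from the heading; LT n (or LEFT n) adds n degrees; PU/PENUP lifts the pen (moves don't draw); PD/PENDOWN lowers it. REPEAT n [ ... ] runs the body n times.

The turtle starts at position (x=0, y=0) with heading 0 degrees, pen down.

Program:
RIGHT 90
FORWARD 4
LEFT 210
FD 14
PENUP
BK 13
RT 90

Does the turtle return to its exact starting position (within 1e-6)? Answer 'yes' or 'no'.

Executing turtle program step by step:
Start: pos=(0,0), heading=0, pen down
RT 90: heading 0 -> 270
FD 4: (0,0) -> (0,-4) [heading=270, draw]
LT 210: heading 270 -> 120
FD 14: (0,-4) -> (-7,8.124) [heading=120, draw]
PU: pen up
BK 13: (-7,8.124) -> (-0.5,-3.134) [heading=120, move]
RT 90: heading 120 -> 30
Final: pos=(-0.5,-3.134), heading=30, 2 segment(s) drawn

Start position: (0, 0)
Final position: (-0.5, -3.134)
Distance = 3.174; >= 1e-6 -> NOT closed

Answer: no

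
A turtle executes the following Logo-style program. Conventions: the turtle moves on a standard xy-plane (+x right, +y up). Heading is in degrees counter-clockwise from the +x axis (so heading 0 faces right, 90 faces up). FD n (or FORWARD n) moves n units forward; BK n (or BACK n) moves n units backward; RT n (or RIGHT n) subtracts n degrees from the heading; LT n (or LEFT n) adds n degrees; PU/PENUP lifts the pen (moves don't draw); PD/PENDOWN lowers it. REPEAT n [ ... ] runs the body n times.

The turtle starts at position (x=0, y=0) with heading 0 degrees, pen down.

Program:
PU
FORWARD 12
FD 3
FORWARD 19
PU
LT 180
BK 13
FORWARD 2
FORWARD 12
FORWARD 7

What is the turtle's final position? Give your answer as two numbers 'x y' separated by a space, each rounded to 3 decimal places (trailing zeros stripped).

Answer: 26 0

Derivation:
Executing turtle program step by step:
Start: pos=(0,0), heading=0, pen down
PU: pen up
FD 12: (0,0) -> (12,0) [heading=0, move]
FD 3: (12,0) -> (15,0) [heading=0, move]
FD 19: (15,0) -> (34,0) [heading=0, move]
PU: pen up
LT 180: heading 0 -> 180
BK 13: (34,0) -> (47,0) [heading=180, move]
FD 2: (47,0) -> (45,0) [heading=180, move]
FD 12: (45,0) -> (33,0) [heading=180, move]
FD 7: (33,0) -> (26,0) [heading=180, move]
Final: pos=(26,0), heading=180, 0 segment(s) drawn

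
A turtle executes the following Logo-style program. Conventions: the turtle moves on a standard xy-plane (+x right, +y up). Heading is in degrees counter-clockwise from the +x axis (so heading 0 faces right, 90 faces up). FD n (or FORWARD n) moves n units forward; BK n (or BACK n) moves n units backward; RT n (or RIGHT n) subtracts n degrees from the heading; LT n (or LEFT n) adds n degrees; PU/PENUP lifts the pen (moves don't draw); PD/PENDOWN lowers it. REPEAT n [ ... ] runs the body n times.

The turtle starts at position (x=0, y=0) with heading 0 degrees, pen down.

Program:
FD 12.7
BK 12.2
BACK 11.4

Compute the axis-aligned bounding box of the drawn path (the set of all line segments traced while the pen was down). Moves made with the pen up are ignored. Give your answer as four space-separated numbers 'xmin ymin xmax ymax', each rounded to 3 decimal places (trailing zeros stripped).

Executing turtle program step by step:
Start: pos=(0,0), heading=0, pen down
FD 12.7: (0,0) -> (12.7,0) [heading=0, draw]
BK 12.2: (12.7,0) -> (0.5,0) [heading=0, draw]
BK 11.4: (0.5,0) -> (-10.9,0) [heading=0, draw]
Final: pos=(-10.9,0), heading=0, 3 segment(s) drawn

Segment endpoints: x in {-10.9, 0, 0.5, 12.7}, y in {0}
xmin=-10.9, ymin=0, xmax=12.7, ymax=0

Answer: -10.9 0 12.7 0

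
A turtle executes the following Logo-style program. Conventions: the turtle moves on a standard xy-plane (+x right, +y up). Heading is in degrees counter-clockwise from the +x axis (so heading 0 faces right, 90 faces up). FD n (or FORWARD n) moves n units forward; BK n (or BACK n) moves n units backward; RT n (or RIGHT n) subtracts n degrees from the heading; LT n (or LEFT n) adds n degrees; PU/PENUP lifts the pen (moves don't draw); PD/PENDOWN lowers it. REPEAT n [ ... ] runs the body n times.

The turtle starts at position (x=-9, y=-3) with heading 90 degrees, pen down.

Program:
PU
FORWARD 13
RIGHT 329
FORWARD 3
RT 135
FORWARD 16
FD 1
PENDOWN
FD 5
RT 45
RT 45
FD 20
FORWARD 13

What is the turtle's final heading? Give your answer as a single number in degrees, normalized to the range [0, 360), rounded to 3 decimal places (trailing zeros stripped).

Answer: 256

Derivation:
Executing turtle program step by step:
Start: pos=(-9,-3), heading=90, pen down
PU: pen up
FD 13: (-9,-3) -> (-9,10) [heading=90, move]
RT 329: heading 90 -> 121
FD 3: (-9,10) -> (-10.545,12.572) [heading=121, move]
RT 135: heading 121 -> 346
FD 16: (-10.545,12.572) -> (4.98,8.701) [heading=346, move]
FD 1: (4.98,8.701) -> (5.95,8.459) [heading=346, move]
PD: pen down
FD 5: (5.95,8.459) -> (10.801,7.249) [heading=346, draw]
RT 45: heading 346 -> 301
RT 45: heading 301 -> 256
FD 20: (10.801,7.249) -> (5.963,-12.157) [heading=256, draw]
FD 13: (5.963,-12.157) -> (2.818,-24.771) [heading=256, draw]
Final: pos=(2.818,-24.771), heading=256, 3 segment(s) drawn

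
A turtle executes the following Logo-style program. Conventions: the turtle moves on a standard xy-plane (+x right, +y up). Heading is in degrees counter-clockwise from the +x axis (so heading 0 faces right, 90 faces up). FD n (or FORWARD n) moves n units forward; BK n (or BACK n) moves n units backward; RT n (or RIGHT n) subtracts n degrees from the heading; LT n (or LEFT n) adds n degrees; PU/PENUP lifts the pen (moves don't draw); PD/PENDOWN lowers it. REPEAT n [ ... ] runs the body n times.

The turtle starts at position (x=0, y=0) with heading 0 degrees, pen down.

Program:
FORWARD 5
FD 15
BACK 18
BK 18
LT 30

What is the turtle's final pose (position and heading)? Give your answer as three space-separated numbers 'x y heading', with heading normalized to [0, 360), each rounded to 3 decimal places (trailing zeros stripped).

Answer: -16 0 30

Derivation:
Executing turtle program step by step:
Start: pos=(0,0), heading=0, pen down
FD 5: (0,0) -> (5,0) [heading=0, draw]
FD 15: (5,0) -> (20,0) [heading=0, draw]
BK 18: (20,0) -> (2,0) [heading=0, draw]
BK 18: (2,0) -> (-16,0) [heading=0, draw]
LT 30: heading 0 -> 30
Final: pos=(-16,0), heading=30, 4 segment(s) drawn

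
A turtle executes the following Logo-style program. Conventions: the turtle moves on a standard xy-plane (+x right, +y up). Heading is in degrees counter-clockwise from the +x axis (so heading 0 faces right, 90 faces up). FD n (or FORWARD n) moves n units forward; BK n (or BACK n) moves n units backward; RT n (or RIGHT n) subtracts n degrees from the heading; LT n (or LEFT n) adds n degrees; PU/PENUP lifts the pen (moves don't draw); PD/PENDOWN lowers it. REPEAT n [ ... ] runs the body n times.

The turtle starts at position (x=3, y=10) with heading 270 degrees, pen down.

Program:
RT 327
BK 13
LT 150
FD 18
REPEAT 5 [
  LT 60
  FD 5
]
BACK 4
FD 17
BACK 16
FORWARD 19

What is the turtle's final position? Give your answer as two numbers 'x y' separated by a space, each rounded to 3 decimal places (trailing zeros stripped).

Executing turtle program step by step:
Start: pos=(3,10), heading=270, pen down
RT 327: heading 270 -> 303
BK 13: (3,10) -> (-4.08,20.903) [heading=303, draw]
LT 150: heading 303 -> 93
FD 18: (-4.08,20.903) -> (-5.022,38.878) [heading=93, draw]
REPEAT 5 [
  -- iteration 1/5 --
  LT 60: heading 93 -> 153
  FD 5: (-5.022,38.878) -> (-9.477,41.148) [heading=153, draw]
  -- iteration 2/5 --
  LT 60: heading 153 -> 213
  FD 5: (-9.477,41.148) -> (-13.671,38.425) [heading=213, draw]
  -- iteration 3/5 --
  LT 60: heading 213 -> 273
  FD 5: (-13.671,38.425) -> (-13.409,33.432) [heading=273, draw]
  -- iteration 4/5 --
  LT 60: heading 273 -> 333
  FD 5: (-13.409,33.432) -> (-8.954,31.162) [heading=333, draw]
  -- iteration 5/5 --
  LT 60: heading 333 -> 33
  FD 5: (-8.954,31.162) -> (-4.761,33.885) [heading=33, draw]
]
BK 4: (-4.761,33.885) -> (-8.115,31.706) [heading=33, draw]
FD 17: (-8.115,31.706) -> (6.142,40.965) [heading=33, draw]
BK 16: (6.142,40.965) -> (-7.277,32.251) [heading=33, draw]
FD 19: (-7.277,32.251) -> (8.658,42.599) [heading=33, draw]
Final: pos=(8.658,42.599), heading=33, 11 segment(s) drawn

Answer: 8.658 42.599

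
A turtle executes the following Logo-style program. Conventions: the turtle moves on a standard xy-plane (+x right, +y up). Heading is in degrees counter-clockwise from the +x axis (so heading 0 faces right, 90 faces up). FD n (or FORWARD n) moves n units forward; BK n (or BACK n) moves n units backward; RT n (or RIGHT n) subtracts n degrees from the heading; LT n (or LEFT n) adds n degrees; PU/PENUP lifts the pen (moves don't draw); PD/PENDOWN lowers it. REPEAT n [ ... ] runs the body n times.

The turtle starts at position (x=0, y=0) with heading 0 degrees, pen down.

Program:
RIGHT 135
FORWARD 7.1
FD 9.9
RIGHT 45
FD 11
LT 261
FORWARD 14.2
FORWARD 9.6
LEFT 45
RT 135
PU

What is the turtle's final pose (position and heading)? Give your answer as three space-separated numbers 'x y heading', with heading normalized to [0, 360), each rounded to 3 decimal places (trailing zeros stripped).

Answer: -19.298 11.486 351

Derivation:
Executing turtle program step by step:
Start: pos=(0,0), heading=0, pen down
RT 135: heading 0 -> 225
FD 7.1: (0,0) -> (-5.02,-5.02) [heading=225, draw]
FD 9.9: (-5.02,-5.02) -> (-12.021,-12.021) [heading=225, draw]
RT 45: heading 225 -> 180
FD 11: (-12.021,-12.021) -> (-23.021,-12.021) [heading=180, draw]
LT 261: heading 180 -> 81
FD 14.2: (-23.021,-12.021) -> (-20.799,2.004) [heading=81, draw]
FD 9.6: (-20.799,2.004) -> (-19.298,11.486) [heading=81, draw]
LT 45: heading 81 -> 126
RT 135: heading 126 -> 351
PU: pen up
Final: pos=(-19.298,11.486), heading=351, 5 segment(s) drawn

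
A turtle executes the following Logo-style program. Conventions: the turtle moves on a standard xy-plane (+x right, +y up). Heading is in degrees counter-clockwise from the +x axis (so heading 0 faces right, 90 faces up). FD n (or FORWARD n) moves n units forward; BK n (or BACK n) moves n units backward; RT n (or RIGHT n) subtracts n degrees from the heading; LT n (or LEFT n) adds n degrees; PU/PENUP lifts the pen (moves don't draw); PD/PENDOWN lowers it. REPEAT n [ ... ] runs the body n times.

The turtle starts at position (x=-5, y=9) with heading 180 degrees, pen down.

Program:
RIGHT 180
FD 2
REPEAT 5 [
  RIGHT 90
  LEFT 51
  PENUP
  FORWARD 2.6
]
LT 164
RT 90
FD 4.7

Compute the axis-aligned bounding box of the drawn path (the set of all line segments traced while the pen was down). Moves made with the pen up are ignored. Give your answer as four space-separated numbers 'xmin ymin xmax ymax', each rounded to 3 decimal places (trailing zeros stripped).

Answer: -5 9 -3 9

Derivation:
Executing turtle program step by step:
Start: pos=(-5,9), heading=180, pen down
RT 180: heading 180 -> 0
FD 2: (-5,9) -> (-3,9) [heading=0, draw]
REPEAT 5 [
  -- iteration 1/5 --
  RT 90: heading 0 -> 270
  LT 51: heading 270 -> 321
  PU: pen up
  FD 2.6: (-3,9) -> (-0.979,7.364) [heading=321, move]
  -- iteration 2/5 --
  RT 90: heading 321 -> 231
  LT 51: heading 231 -> 282
  PU: pen up
  FD 2.6: (-0.979,7.364) -> (-0.439,4.821) [heading=282, move]
  -- iteration 3/5 --
  RT 90: heading 282 -> 192
  LT 51: heading 192 -> 243
  PU: pen up
  FD 2.6: (-0.439,4.821) -> (-1.619,2.504) [heading=243, move]
  -- iteration 4/5 --
  RT 90: heading 243 -> 153
  LT 51: heading 153 -> 204
  PU: pen up
  FD 2.6: (-1.619,2.504) -> (-3.994,1.446) [heading=204, move]
  -- iteration 5/5 --
  RT 90: heading 204 -> 114
  LT 51: heading 114 -> 165
  PU: pen up
  FD 2.6: (-3.994,1.446) -> (-6.506,2.119) [heading=165, move]
]
LT 164: heading 165 -> 329
RT 90: heading 329 -> 239
FD 4.7: (-6.506,2.119) -> (-8.927,-1.909) [heading=239, move]
Final: pos=(-8.927,-1.909), heading=239, 1 segment(s) drawn

Segment endpoints: x in {-5, -3}, y in {9}
xmin=-5, ymin=9, xmax=-3, ymax=9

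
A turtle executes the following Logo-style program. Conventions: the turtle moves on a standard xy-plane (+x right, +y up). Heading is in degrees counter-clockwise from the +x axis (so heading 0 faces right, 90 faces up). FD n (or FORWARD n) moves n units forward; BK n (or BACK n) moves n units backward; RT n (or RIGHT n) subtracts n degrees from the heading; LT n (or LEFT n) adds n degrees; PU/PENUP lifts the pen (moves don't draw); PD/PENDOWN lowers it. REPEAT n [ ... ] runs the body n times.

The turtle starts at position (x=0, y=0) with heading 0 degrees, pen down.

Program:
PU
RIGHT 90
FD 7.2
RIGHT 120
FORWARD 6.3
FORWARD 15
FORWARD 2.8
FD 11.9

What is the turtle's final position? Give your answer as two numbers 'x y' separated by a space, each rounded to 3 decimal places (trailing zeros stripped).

Executing turtle program step by step:
Start: pos=(0,0), heading=0, pen down
PU: pen up
RT 90: heading 0 -> 270
FD 7.2: (0,0) -> (0,-7.2) [heading=270, move]
RT 120: heading 270 -> 150
FD 6.3: (0,-7.2) -> (-5.456,-4.05) [heading=150, move]
FD 15: (-5.456,-4.05) -> (-18.446,3.45) [heading=150, move]
FD 2.8: (-18.446,3.45) -> (-20.871,4.85) [heading=150, move]
FD 11.9: (-20.871,4.85) -> (-31.177,10.8) [heading=150, move]
Final: pos=(-31.177,10.8), heading=150, 0 segment(s) drawn

Answer: -31.177 10.8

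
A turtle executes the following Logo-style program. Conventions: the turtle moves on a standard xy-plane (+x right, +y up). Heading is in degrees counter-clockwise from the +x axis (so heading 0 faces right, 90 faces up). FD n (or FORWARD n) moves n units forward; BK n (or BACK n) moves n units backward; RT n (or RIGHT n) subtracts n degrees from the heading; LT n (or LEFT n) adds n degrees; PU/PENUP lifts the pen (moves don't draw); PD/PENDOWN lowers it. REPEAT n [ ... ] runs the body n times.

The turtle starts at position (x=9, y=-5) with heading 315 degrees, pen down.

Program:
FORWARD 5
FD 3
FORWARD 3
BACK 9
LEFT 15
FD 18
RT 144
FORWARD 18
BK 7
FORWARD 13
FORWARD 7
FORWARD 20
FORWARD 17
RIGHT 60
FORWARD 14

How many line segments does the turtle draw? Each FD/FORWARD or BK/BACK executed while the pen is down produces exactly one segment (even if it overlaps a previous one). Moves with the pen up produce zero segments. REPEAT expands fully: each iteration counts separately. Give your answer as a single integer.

Answer: 12

Derivation:
Executing turtle program step by step:
Start: pos=(9,-5), heading=315, pen down
FD 5: (9,-5) -> (12.536,-8.536) [heading=315, draw]
FD 3: (12.536,-8.536) -> (14.657,-10.657) [heading=315, draw]
FD 3: (14.657,-10.657) -> (16.778,-12.778) [heading=315, draw]
BK 9: (16.778,-12.778) -> (10.414,-6.414) [heading=315, draw]
LT 15: heading 315 -> 330
FD 18: (10.414,-6.414) -> (26.003,-15.414) [heading=330, draw]
RT 144: heading 330 -> 186
FD 18: (26.003,-15.414) -> (8.101,-17.296) [heading=186, draw]
BK 7: (8.101,-17.296) -> (15.063,-16.564) [heading=186, draw]
FD 13: (15.063,-16.564) -> (2.134,-17.923) [heading=186, draw]
FD 7: (2.134,-17.923) -> (-4.828,-18.655) [heading=186, draw]
FD 20: (-4.828,-18.655) -> (-24.718,-20.745) [heading=186, draw]
FD 17: (-24.718,-20.745) -> (-41.625,-22.522) [heading=186, draw]
RT 60: heading 186 -> 126
FD 14: (-41.625,-22.522) -> (-49.854,-11.196) [heading=126, draw]
Final: pos=(-49.854,-11.196), heading=126, 12 segment(s) drawn
Segments drawn: 12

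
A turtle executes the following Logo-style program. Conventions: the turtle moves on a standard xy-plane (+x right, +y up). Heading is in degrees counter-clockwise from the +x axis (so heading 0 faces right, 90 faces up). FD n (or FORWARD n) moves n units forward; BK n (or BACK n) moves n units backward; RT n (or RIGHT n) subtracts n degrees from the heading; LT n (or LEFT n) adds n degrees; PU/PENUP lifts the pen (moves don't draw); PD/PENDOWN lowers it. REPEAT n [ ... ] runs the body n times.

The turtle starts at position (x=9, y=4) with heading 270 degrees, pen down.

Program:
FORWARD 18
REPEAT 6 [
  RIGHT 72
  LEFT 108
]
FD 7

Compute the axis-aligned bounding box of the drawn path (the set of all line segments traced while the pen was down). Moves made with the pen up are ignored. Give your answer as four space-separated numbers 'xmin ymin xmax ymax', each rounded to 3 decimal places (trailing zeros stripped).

Executing turtle program step by step:
Start: pos=(9,4), heading=270, pen down
FD 18: (9,4) -> (9,-14) [heading=270, draw]
REPEAT 6 [
  -- iteration 1/6 --
  RT 72: heading 270 -> 198
  LT 108: heading 198 -> 306
  -- iteration 2/6 --
  RT 72: heading 306 -> 234
  LT 108: heading 234 -> 342
  -- iteration 3/6 --
  RT 72: heading 342 -> 270
  LT 108: heading 270 -> 18
  -- iteration 4/6 --
  RT 72: heading 18 -> 306
  LT 108: heading 306 -> 54
  -- iteration 5/6 --
  RT 72: heading 54 -> 342
  LT 108: heading 342 -> 90
  -- iteration 6/6 --
  RT 72: heading 90 -> 18
  LT 108: heading 18 -> 126
]
FD 7: (9,-14) -> (4.886,-8.337) [heading=126, draw]
Final: pos=(4.886,-8.337), heading=126, 2 segment(s) drawn

Segment endpoints: x in {4.886, 9, 9}, y in {-14, -8.337, 4}
xmin=4.886, ymin=-14, xmax=9, ymax=4

Answer: 4.886 -14 9 4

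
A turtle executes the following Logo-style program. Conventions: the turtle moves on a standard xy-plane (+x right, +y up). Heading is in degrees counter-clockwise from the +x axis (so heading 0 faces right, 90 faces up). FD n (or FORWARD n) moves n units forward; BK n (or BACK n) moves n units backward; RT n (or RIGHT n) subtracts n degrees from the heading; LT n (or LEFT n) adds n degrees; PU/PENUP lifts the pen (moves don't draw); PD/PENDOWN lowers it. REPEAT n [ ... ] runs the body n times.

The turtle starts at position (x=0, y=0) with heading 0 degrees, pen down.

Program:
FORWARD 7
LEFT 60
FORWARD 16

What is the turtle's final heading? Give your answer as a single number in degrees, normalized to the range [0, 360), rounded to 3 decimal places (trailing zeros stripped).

Answer: 60

Derivation:
Executing turtle program step by step:
Start: pos=(0,0), heading=0, pen down
FD 7: (0,0) -> (7,0) [heading=0, draw]
LT 60: heading 0 -> 60
FD 16: (7,0) -> (15,13.856) [heading=60, draw]
Final: pos=(15,13.856), heading=60, 2 segment(s) drawn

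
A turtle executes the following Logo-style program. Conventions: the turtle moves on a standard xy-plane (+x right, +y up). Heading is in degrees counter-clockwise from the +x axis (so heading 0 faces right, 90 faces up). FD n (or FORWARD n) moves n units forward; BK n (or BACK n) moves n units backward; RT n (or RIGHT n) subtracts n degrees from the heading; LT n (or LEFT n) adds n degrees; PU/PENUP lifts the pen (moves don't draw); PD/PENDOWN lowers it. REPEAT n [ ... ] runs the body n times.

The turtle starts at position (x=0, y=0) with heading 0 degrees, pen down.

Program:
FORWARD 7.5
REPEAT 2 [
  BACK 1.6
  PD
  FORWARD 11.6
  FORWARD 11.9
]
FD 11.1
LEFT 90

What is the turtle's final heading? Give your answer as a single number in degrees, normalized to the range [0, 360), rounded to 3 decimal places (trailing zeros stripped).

Answer: 90

Derivation:
Executing turtle program step by step:
Start: pos=(0,0), heading=0, pen down
FD 7.5: (0,0) -> (7.5,0) [heading=0, draw]
REPEAT 2 [
  -- iteration 1/2 --
  BK 1.6: (7.5,0) -> (5.9,0) [heading=0, draw]
  PD: pen down
  FD 11.6: (5.9,0) -> (17.5,0) [heading=0, draw]
  FD 11.9: (17.5,0) -> (29.4,0) [heading=0, draw]
  -- iteration 2/2 --
  BK 1.6: (29.4,0) -> (27.8,0) [heading=0, draw]
  PD: pen down
  FD 11.6: (27.8,0) -> (39.4,0) [heading=0, draw]
  FD 11.9: (39.4,0) -> (51.3,0) [heading=0, draw]
]
FD 11.1: (51.3,0) -> (62.4,0) [heading=0, draw]
LT 90: heading 0 -> 90
Final: pos=(62.4,0), heading=90, 8 segment(s) drawn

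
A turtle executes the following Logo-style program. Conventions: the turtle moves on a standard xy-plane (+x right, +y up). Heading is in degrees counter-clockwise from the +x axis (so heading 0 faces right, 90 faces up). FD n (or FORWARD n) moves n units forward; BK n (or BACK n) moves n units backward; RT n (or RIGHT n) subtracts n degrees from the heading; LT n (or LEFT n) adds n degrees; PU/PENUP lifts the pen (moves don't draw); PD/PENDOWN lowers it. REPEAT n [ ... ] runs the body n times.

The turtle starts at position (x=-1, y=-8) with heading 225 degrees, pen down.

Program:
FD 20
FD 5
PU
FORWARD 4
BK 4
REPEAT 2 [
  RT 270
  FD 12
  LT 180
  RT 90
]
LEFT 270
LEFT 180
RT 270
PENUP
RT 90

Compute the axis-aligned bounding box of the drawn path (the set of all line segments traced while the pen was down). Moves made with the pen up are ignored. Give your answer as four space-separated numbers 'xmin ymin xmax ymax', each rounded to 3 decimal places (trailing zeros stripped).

Executing turtle program step by step:
Start: pos=(-1,-8), heading=225, pen down
FD 20: (-1,-8) -> (-15.142,-22.142) [heading=225, draw]
FD 5: (-15.142,-22.142) -> (-18.678,-25.678) [heading=225, draw]
PU: pen up
FD 4: (-18.678,-25.678) -> (-21.506,-28.506) [heading=225, move]
BK 4: (-21.506,-28.506) -> (-18.678,-25.678) [heading=225, move]
REPEAT 2 [
  -- iteration 1/2 --
  RT 270: heading 225 -> 315
  FD 12: (-18.678,-25.678) -> (-10.192,-34.163) [heading=315, move]
  LT 180: heading 315 -> 135
  RT 90: heading 135 -> 45
  -- iteration 2/2 --
  RT 270: heading 45 -> 135
  FD 12: (-10.192,-34.163) -> (-18.678,-25.678) [heading=135, move]
  LT 180: heading 135 -> 315
  RT 90: heading 315 -> 225
]
LT 270: heading 225 -> 135
LT 180: heading 135 -> 315
RT 270: heading 315 -> 45
PU: pen up
RT 90: heading 45 -> 315
Final: pos=(-18.678,-25.678), heading=315, 2 segment(s) drawn

Segment endpoints: x in {-18.678, -15.142, -1}, y in {-25.678, -22.142, -8}
xmin=-18.678, ymin=-25.678, xmax=-1, ymax=-8

Answer: -18.678 -25.678 -1 -8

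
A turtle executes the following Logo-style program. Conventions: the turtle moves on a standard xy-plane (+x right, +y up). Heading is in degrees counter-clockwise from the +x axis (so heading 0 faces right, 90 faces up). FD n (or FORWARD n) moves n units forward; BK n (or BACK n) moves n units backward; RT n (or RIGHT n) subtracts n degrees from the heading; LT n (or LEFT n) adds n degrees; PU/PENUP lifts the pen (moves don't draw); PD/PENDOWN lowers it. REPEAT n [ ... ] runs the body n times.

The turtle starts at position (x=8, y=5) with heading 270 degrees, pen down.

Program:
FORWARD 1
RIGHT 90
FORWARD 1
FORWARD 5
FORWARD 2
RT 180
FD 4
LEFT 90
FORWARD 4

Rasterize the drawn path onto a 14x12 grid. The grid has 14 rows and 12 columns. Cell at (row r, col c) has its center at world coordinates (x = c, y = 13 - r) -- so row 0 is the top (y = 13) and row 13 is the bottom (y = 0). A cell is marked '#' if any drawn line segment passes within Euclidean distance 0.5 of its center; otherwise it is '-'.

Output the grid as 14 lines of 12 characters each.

Answer: ------------
------------
------------
------------
------------
----#-------
----#-------
----#-------
----#---#---
#########---
------------
------------
------------
------------

Derivation:
Segment 0: (8,5) -> (8,4)
Segment 1: (8,4) -> (7,4)
Segment 2: (7,4) -> (2,4)
Segment 3: (2,4) -> (0,4)
Segment 4: (0,4) -> (4,4)
Segment 5: (4,4) -> (4,8)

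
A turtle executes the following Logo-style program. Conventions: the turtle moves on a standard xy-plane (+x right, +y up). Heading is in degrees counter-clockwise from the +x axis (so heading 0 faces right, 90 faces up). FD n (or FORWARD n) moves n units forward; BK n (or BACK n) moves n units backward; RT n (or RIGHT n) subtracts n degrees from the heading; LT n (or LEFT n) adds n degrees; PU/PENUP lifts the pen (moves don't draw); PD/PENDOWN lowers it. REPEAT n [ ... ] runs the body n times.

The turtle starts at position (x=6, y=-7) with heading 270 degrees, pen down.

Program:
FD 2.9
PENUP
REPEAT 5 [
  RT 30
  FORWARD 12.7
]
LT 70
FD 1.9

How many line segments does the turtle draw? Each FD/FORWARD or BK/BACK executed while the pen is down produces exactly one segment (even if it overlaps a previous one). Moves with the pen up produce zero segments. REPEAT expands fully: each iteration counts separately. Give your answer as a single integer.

Answer: 1

Derivation:
Executing turtle program step by step:
Start: pos=(6,-7), heading=270, pen down
FD 2.9: (6,-7) -> (6,-9.9) [heading=270, draw]
PU: pen up
REPEAT 5 [
  -- iteration 1/5 --
  RT 30: heading 270 -> 240
  FD 12.7: (6,-9.9) -> (-0.35,-20.899) [heading=240, move]
  -- iteration 2/5 --
  RT 30: heading 240 -> 210
  FD 12.7: (-0.35,-20.899) -> (-11.349,-27.249) [heading=210, move]
  -- iteration 3/5 --
  RT 30: heading 210 -> 180
  FD 12.7: (-11.349,-27.249) -> (-24.049,-27.249) [heading=180, move]
  -- iteration 4/5 --
  RT 30: heading 180 -> 150
  FD 12.7: (-24.049,-27.249) -> (-35.047,-20.899) [heading=150, move]
  -- iteration 5/5 --
  RT 30: heading 150 -> 120
  FD 12.7: (-35.047,-20.899) -> (-41.397,-9.9) [heading=120, move]
]
LT 70: heading 120 -> 190
FD 1.9: (-41.397,-9.9) -> (-43.268,-10.23) [heading=190, move]
Final: pos=(-43.268,-10.23), heading=190, 1 segment(s) drawn
Segments drawn: 1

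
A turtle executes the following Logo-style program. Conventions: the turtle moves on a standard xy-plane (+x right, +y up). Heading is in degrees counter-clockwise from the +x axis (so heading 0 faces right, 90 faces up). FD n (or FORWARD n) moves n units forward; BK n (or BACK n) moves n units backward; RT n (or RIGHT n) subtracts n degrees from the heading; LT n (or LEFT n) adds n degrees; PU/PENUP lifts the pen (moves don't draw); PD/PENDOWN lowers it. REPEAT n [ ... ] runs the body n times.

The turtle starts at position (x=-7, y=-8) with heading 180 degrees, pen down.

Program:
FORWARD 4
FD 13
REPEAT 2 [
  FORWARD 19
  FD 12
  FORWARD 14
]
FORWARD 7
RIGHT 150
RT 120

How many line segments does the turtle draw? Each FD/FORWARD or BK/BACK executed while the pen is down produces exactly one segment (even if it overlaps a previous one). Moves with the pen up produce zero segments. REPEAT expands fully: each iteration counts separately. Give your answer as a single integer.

Answer: 9

Derivation:
Executing turtle program step by step:
Start: pos=(-7,-8), heading=180, pen down
FD 4: (-7,-8) -> (-11,-8) [heading=180, draw]
FD 13: (-11,-8) -> (-24,-8) [heading=180, draw]
REPEAT 2 [
  -- iteration 1/2 --
  FD 19: (-24,-8) -> (-43,-8) [heading=180, draw]
  FD 12: (-43,-8) -> (-55,-8) [heading=180, draw]
  FD 14: (-55,-8) -> (-69,-8) [heading=180, draw]
  -- iteration 2/2 --
  FD 19: (-69,-8) -> (-88,-8) [heading=180, draw]
  FD 12: (-88,-8) -> (-100,-8) [heading=180, draw]
  FD 14: (-100,-8) -> (-114,-8) [heading=180, draw]
]
FD 7: (-114,-8) -> (-121,-8) [heading=180, draw]
RT 150: heading 180 -> 30
RT 120: heading 30 -> 270
Final: pos=(-121,-8), heading=270, 9 segment(s) drawn
Segments drawn: 9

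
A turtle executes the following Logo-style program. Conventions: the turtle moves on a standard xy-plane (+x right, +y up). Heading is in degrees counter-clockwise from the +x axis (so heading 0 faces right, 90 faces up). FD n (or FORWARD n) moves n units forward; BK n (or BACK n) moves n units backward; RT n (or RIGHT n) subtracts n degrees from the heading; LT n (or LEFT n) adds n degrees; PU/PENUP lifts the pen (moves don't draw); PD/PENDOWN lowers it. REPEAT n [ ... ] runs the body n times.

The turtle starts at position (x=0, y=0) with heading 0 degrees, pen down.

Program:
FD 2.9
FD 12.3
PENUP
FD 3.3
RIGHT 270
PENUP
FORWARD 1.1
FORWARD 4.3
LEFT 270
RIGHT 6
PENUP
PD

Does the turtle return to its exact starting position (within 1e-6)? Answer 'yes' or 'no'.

Answer: no

Derivation:
Executing turtle program step by step:
Start: pos=(0,0), heading=0, pen down
FD 2.9: (0,0) -> (2.9,0) [heading=0, draw]
FD 12.3: (2.9,0) -> (15.2,0) [heading=0, draw]
PU: pen up
FD 3.3: (15.2,0) -> (18.5,0) [heading=0, move]
RT 270: heading 0 -> 90
PU: pen up
FD 1.1: (18.5,0) -> (18.5,1.1) [heading=90, move]
FD 4.3: (18.5,1.1) -> (18.5,5.4) [heading=90, move]
LT 270: heading 90 -> 0
RT 6: heading 0 -> 354
PU: pen up
PD: pen down
Final: pos=(18.5,5.4), heading=354, 2 segment(s) drawn

Start position: (0, 0)
Final position: (18.5, 5.4)
Distance = 19.272; >= 1e-6 -> NOT closed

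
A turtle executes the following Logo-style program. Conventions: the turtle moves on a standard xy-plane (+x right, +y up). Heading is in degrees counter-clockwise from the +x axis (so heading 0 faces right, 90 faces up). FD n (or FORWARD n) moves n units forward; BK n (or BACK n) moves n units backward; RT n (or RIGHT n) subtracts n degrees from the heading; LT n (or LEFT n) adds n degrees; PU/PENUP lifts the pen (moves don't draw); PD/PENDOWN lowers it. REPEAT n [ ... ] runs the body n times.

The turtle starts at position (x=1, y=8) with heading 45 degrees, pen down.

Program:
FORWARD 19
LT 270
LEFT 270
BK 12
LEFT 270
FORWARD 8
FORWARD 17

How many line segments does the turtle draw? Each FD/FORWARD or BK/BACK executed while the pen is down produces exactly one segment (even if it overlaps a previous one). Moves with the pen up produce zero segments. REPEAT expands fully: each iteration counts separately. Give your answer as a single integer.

Answer: 4

Derivation:
Executing turtle program step by step:
Start: pos=(1,8), heading=45, pen down
FD 19: (1,8) -> (14.435,21.435) [heading=45, draw]
LT 270: heading 45 -> 315
LT 270: heading 315 -> 225
BK 12: (14.435,21.435) -> (22.92,29.92) [heading=225, draw]
LT 270: heading 225 -> 135
FD 8: (22.92,29.92) -> (17.263,35.577) [heading=135, draw]
FD 17: (17.263,35.577) -> (5.243,47.598) [heading=135, draw]
Final: pos=(5.243,47.598), heading=135, 4 segment(s) drawn
Segments drawn: 4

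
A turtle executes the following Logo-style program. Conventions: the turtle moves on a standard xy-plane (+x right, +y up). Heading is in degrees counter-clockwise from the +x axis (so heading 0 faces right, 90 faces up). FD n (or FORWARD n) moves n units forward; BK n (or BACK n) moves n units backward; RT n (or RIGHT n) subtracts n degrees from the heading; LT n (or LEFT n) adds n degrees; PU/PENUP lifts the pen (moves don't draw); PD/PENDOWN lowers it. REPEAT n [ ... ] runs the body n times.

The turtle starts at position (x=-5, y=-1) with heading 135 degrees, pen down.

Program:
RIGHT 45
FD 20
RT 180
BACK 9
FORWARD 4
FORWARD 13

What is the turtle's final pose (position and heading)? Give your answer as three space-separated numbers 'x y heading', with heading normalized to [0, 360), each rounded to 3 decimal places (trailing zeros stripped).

Executing turtle program step by step:
Start: pos=(-5,-1), heading=135, pen down
RT 45: heading 135 -> 90
FD 20: (-5,-1) -> (-5,19) [heading=90, draw]
RT 180: heading 90 -> 270
BK 9: (-5,19) -> (-5,28) [heading=270, draw]
FD 4: (-5,28) -> (-5,24) [heading=270, draw]
FD 13: (-5,24) -> (-5,11) [heading=270, draw]
Final: pos=(-5,11), heading=270, 4 segment(s) drawn

Answer: -5 11 270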